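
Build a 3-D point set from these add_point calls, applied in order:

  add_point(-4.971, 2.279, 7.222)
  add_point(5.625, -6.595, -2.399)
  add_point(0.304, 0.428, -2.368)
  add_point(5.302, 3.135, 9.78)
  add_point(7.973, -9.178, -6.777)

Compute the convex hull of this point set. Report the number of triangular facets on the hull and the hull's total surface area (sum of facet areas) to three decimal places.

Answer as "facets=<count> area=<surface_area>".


facets=6 area=307.931

5 of the 5 inputs are extreme points: [0, 1, 2, 3, 4].

Facet areas (half cross-product norm):
  f1: (p1, p4, p0) → 14.1868
  f2: (p1, p3, p0) → 80.8037
  f3: (p1, p3, p4) → 18.3540
  f4: (p2, p4, p0) → 52.2226
  f5: (p2, p3, p0) → 57.2546
  f6: (p2, p3, p4) → 85.1097
Σ area = 307.931

Check V−E+F: 5 − 9 + 6 = 2.


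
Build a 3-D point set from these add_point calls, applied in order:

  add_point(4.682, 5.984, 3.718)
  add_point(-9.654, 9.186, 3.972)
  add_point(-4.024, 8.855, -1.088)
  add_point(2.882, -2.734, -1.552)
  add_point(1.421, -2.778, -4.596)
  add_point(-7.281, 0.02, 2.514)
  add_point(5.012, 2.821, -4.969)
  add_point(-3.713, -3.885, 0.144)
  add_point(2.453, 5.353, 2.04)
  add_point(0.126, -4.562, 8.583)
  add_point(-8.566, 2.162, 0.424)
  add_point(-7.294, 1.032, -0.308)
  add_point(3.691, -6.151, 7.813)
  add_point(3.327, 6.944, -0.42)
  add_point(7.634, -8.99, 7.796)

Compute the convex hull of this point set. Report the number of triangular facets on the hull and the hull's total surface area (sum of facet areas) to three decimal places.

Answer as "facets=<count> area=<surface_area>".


Points on the hull: [0, 1, 2, 4, 5, 6, 7, 9, 10, 11, 13, 14] (12 of 15).

Area of each hull facet:
  f1: (p7, p9, p14) → 38.6812
  f2: (p0, p6, p14) → 72.7847
  f3: (p0, p9, p1) → 90.1653
  f4: (p0, p9, p14) → 54.4213
  f5: (p4, p6, p14) → 49.8733
  f6: (p4, p7, p14) → 51.0209
  f7: (p5, p9, p1) → 44.0702
  f8: (p5, p7, p9) → 26.8784
  f9: (p2, p0, p1) → 37.0569
  f10: (p2, p4, p6) → 38.4328
  f11: (p11, p4, p7) → 20.8897
  f12: (p11, p2, p4) → 44.4068
  f13: (p13, p0, p6) → 12.7228
  f14: (p13, p2, p6) → 22.6912
  f15: (p13, p2, p0) → 15.3606
  f16: (p10, p2, p1) → 27.0460
  f17: (p10, p11, p2) → 7.6131
  f18: (p10, p5, p1) → 12.1235
  f19: (p10, p5, p7) → 8.5504
  f20: (p10, p11, p7) → 2.8277
Σ area = 677.617

Check V−E+F: 12 − 30 + 20 = 2.

facets=20 area=677.617


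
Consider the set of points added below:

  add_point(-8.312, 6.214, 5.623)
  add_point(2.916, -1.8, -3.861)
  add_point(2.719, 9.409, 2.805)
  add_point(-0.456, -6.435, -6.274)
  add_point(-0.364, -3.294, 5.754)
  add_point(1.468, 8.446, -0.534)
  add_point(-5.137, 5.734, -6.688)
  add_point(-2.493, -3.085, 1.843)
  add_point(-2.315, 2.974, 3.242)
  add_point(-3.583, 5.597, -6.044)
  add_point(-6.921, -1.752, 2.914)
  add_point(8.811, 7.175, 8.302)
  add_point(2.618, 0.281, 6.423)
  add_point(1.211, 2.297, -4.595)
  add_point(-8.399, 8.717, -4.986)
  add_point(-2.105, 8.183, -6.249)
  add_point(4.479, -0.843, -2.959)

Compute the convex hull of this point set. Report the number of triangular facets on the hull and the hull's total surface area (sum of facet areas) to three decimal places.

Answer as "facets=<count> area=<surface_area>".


Extreme-point indices: [0, 2, 3, 4, 6, 10, 11, 14, 15, 16] — 10 of 17 on the boundary.

Triangle areas on the boundary:
  f1: (p6, p3, p14) → 17.5399
  f2: (p10, p3, p14) → 80.0158
  f3: (p15, p6, p14) → 9.2434
  f4: (p15, p6, p3) → 24.3913
  f5: (p0, p10, p14) → 46.2784
  f6: (p4, p10, p3) → 42.9053
  f7: (p4, p0, p11) → 86.7023
  f8: (p4, p0, p10) → 30.4079
  f9: (p2, p15, p14) → 31.9986
  f10: (p2, p15, p11) → 21.6811
  f11: (p2, p0, p14) → 61.7480
  f12: (p2, p0, p11) → 45.0721
  f13: (p16, p15, p11) → 84.2914
  f14: (p16, p15, p3) → 47.3961
  f15: (p16, p4, p11) → 68.5760
  f16: (p16, p4, p3) → 41.6641
Σ area = 739.912

Check V−E+F: 10 − 24 + 16 = 2.

facets=16 area=739.912


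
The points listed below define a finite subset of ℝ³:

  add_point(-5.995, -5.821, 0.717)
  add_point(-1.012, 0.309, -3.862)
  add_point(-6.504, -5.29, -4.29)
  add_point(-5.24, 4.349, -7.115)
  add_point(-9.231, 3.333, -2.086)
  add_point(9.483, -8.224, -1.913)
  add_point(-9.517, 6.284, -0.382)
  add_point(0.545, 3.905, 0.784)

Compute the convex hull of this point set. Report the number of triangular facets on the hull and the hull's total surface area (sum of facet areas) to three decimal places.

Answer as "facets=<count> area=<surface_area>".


Hull vertices (7/8): indices [0, 2, 3, 4, 5, 6, 7].

Triangle areas on the boundary:
  f1: (p3, p7, p6) → 37.7844
  f2: (p3, p7, p5) → 72.8406
  f3: (p2, p3, p5) → 82.8208
  f4: (p0, p7, p6) → 57.1075
  f5: (p0, p7, p5) → 84.5862
  f6: (p0, p2, p5) → 40.1389
  f7: (p4, p3, p6) → 10.5950
  f8: (p4, p2, p3) → 29.5240
  f9: (p4, p0, p6) → 12.8230
  f10: (p4, p0, p2) → 23.4175
Σ area = 451.638

Euler characteristic 7−15+10 = 2 ✓

facets=10 area=451.638


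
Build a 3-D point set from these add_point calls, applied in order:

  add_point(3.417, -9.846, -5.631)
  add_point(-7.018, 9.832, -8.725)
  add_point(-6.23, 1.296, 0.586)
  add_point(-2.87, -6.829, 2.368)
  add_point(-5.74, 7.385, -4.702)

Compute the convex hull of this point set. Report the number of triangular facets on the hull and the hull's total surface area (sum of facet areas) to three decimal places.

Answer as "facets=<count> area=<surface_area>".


facets=6 area=300.640

Hull vertices (5/5): indices [0, 1, 2, 3, 4].

Per-facet area ½‖(b−a)×(c−a)‖:
  f1: (p3, p0, p1) → 108.2840
  f2: (p2, p3, p1) → 35.5045
  f3: (p4, p0, p1) → 40.5332
  f4: (p4, p2, p1) → 8.5206
  f5: (p4, p3, p0) → 85.5707
  f6: (p4, p2, p3) → 22.2269
Σ area = 300.640

Euler: V−E+F = 5−9+6 = 2.


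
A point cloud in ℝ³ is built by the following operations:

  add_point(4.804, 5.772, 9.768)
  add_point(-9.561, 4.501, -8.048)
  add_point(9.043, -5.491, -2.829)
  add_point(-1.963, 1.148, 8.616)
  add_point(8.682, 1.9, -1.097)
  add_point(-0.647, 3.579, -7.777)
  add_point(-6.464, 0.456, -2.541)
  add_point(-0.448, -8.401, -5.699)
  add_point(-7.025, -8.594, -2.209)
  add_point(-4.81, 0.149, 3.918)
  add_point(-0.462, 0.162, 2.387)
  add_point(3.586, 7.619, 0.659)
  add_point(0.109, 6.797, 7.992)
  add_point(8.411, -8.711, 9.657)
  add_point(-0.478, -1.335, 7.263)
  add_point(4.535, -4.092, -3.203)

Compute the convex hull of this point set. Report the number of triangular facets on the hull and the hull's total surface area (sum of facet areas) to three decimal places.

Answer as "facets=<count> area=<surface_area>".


facets=20 area=1032.250

Hull vertices (12/16): indices [0, 1, 2, 3, 4, 5, 7, 8, 9, 11, 12, 13].

Triangle areas on the boundary:
  f1: (p5, p11, p1) → 42.2953
  f2: (p3, p8, p13) → 109.4355
  f3: (p7, p13, p2) → 65.9140
  f4: (p7, p8, p13) → 65.9905
  f5: (p7, p5, p2) → 61.3627
  f6: (p7, p8, p1) → 54.1341
  f7: (p7, p5, p1) → 54.1012
  f8: (p4, p5, p2) → 44.0141
  f9: (p4, p5, p11) → 39.5051
  f10: (p4, p13, p2) → 49.0471
  f11: (p0, p3, p13) → 57.9618
  f12: (p0, p4, p11) → 36.8312
  f13: (p0, p4, p13) → 83.5306
  f14: (p9, p8, p1) → 70.4650
  f15: (p9, p3, p1) → 19.2444
  f16: (p9, p3, p8) → 21.1282
  f17: (p12, p3, p1) → 55.9034
  f18: (p12, p0, p3) → 15.4313
  f19: (p12, p11, p1) → 65.0950
  f20: (p12, p0, p11) → 20.8593
Σ area = 1032.250

Check V−E+F: 12 − 30 + 20 = 2.


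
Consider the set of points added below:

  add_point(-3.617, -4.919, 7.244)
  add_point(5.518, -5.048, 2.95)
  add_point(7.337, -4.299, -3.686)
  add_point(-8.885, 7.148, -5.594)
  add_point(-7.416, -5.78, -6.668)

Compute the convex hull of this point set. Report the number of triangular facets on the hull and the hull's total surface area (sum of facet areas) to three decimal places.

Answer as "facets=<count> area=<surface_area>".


Hull vertices (5/5): indices [0, 1, 2, 3, 4].

Area of each hull facet:
  f1: (p4, p2, p3) → 98.7250
  f2: (p0, p4, p3) → 93.7481
  f3: (p1, p2, p3) → 68.9021
  f4: (p1, p0, p3) → 92.7791
  f5: (p1, p4, p2) → 52.1809
  f6: (p1, p0, p4) → 71.8274
Σ area = 478.163

Check V−E+F: 5 − 9 + 6 = 2.

facets=6 area=478.163


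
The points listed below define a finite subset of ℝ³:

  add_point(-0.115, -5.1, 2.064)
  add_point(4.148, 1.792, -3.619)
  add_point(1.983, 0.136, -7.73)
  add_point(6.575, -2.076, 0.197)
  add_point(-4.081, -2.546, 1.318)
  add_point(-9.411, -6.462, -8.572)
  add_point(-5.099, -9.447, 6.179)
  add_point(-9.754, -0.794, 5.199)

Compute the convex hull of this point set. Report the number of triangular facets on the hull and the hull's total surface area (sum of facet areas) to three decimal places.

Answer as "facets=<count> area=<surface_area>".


6 of the 8 inputs are extreme points: [1, 2, 3, 5, 6, 7].

Area of each hull facet:
  f1: (p6, p3, p7) → 73.8928
  f2: (p5, p6, p7) → 71.1595
  f3: (p5, p6, p3) → 113.9086
  f4: (p2, p5, p7) → 95.6424
  f5: (p2, p5, p3) → 58.0700
  f6: (p1, p3, p7) → 49.3368
  f7: (p1, p2, p7) → 41.0888
  f8: (p1, p2, p3) → 12.7504
Σ area = 515.849

Euler: V−E+F = 6−12+8 = 2.

facets=8 area=515.849


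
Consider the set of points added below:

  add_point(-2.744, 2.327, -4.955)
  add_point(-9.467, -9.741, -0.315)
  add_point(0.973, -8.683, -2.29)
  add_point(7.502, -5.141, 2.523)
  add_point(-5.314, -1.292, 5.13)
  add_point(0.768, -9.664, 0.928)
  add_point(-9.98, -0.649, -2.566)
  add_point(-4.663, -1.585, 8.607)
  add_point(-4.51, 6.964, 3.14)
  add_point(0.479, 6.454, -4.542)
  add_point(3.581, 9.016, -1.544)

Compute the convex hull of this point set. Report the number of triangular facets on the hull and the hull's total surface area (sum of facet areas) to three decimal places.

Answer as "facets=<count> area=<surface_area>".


Hull vertices (10/11): indices [0, 1, 2, 3, 5, 6, 7, 8, 9, 10].

Per-facet area ½‖(b−a)×(c−a)‖:
  f1: (p7, p10, p3) → 100.6826
  f2: (p1, p7, p6) → 55.2846
  f3: (p8, p7, p6) → 52.9121
  f4: (p8, p7, p10) → 43.2023
  f5: (p0, p1, p6) → 35.5805
  f6: (p0, p2, p1) → 62.7024
  f7: (p9, p10, p3) → 37.7721
  f8: (p9, p2, p3) → 64.8108
  f9: (p9, p0, p2) → 26.8078
  f10: (p9, p0, p6) → 12.7291
  f11: (p9, p8, p6) → 49.2929
  f12: (p9, p8, p10) → 22.5844
  f13: (p5, p2, p3) → 13.9280
  f14: (p5, p2, p1) → 17.3515
  f15: (p5, p7, p3) → 50.8875
  f16: (p5, p1, p7) → 59.7492
Σ area = 706.278

Check V−E+F: 10 − 24 + 16 = 2.

facets=16 area=706.278


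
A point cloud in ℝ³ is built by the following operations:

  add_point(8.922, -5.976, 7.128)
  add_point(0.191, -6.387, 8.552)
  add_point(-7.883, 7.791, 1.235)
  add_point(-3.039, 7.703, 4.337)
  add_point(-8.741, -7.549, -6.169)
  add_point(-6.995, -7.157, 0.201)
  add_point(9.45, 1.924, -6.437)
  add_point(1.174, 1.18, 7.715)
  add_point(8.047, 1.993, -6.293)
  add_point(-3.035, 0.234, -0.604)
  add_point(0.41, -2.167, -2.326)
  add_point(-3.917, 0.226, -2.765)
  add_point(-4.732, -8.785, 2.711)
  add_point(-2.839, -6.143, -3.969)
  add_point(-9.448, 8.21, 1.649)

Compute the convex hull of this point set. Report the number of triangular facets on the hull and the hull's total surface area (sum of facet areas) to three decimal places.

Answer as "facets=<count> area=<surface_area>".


facets=20 area=873.507

Extreme-point indices: [0, 1, 2, 3, 4, 5, 6, 7, 8, 12, 13, 14] — 12 of 15 on the boundary.

Area of each hull facet:
  f1: (p1, p12, p14) → 70.5064
  f2: (p7, p1, p14) → 48.5826
  f3: (p8, p6, p14) → 5.7219
  f4: (p8, p4, p14) → 155.4604
  f5: (p8, p4, p6) → 7.3913
  f6: (p5, p12, p14) → 26.0369
  f7: (p5, p4, p14) → 51.4130
  f8: (p5, p4, p12) → 7.8020
  f9: (p13, p4, p6) → 27.8433
  f10: (p3, p7, p14) → 21.9694
  f11: (p0, p7, p1) → 33.3744
  f12: (p0, p1, p12) → 30.6451
  f13: (p0, p3, p6) → 126.3784
  f14: (p0, p3, p7) → 22.4751
  f15: (p0, p13, p6) → 104.9526
  f16: (p0, p4, p12) → 55.7597
  f17: (p0, p13, p4) → 22.6036
  f18: (p2, p6, p14) → 2.6286
  f19: (p2, p3, p14) → 3.6203
  f20: (p2, p3, p6) → 48.3421
Σ area = 873.507

Euler: V−E+F = 12−30+20 = 2.


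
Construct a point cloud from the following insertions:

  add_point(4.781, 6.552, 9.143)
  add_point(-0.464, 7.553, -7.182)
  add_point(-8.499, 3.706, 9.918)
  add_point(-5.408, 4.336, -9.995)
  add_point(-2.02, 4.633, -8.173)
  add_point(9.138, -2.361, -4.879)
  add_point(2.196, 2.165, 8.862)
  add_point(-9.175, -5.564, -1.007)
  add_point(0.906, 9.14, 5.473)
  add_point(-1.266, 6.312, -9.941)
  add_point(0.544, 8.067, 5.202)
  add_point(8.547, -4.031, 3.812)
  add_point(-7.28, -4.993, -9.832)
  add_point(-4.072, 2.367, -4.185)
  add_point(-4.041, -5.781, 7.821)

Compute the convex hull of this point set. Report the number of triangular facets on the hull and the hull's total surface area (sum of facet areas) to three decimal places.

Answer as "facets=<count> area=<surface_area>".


facets=20 area=1072.677

Points on the hull: [0, 1, 2, 3, 5, 6, 7, 8, 9, 11, 12, 14] (12 of 15).

Facet areas (half cross-product norm):
  f1: (p12, p3, p7) → 42.7239
  f2: (p12, p14, p7) → 31.1026
  f3: (p2, p14, p7) → 54.5019
  f4: (p2, p3, p7) → 99.6126
  f5: (p2, p1, p8) → 73.2417
  f6: (p2, p1, p3) → 62.9693
  f7: (p11, p12, p5) → 75.5695
  f8: (p11, p12, p14) → 118.6715
  f9: (p9, p1, p5) → 21.8790
  f10: (p9, p1, p3) → 6.5430
  f11: (p9, p12, p5) → 90.8140
  f12: (p9, p12, p3) → 17.4800
  f13: (p0, p11, p5) → 52.9363
  f14: (p0, p1, p5) → 109.7501
  f15: (p0, p1, p8) → 29.6604
  f16: (p0, p2, p8) → 34.6742
  f17: (p6, p2, p14) → 48.2390
  f18: (p6, p0, p2) → 25.6982
  f19: (p6, p11, p14) → 51.3003
  f20: (p6, p0, p11) → 25.3092
Σ area = 1072.677

Check V−E+F: 12 − 30 + 20 = 2.


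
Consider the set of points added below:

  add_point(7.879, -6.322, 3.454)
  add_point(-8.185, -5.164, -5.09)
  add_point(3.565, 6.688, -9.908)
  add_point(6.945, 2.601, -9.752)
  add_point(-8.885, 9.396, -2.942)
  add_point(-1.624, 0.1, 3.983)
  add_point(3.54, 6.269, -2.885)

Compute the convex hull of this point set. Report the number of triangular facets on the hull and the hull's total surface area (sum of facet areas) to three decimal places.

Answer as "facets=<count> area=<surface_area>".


facets=10 area=675.128

Hull vertices (7/7): indices [0, 1, 2, 3, 4, 5, 6].

Facet areas (half cross-product norm):
  f1: (p1, p2, p4) → 102.2191
  f2: (p1, p5, p4) → 78.8239
  f3: (p1, p5, p0) → 70.0286
  f4: (p6, p2, p4) → 45.0662
  f5: (p6, p5, p4) → 64.0118
  f6: (p6, p5, p0) → 60.3726
  f7: (p3, p1, p0) → 128.0950
  f8: (p3, p1, p2) → 45.8395
  f9: (p3, p6, p0) → 62.0559
  f10: (p3, p6, p2) → 18.6151
Σ area = 675.128

Euler characteristic 7−15+10 = 2 ✓


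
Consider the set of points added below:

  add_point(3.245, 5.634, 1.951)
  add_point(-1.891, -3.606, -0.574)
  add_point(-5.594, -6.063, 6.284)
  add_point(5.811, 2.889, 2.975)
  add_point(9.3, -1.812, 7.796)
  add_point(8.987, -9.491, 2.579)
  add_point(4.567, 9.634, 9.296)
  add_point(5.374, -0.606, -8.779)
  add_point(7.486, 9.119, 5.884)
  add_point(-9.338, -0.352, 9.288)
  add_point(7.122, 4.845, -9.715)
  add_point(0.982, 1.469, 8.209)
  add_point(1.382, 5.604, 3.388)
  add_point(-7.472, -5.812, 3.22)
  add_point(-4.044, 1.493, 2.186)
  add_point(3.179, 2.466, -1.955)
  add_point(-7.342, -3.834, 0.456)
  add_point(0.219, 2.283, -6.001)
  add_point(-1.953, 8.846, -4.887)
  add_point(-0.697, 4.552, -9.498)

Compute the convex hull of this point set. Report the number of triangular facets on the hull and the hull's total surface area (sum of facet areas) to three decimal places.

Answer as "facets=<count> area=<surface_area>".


12 of the 20 inputs are extreme points: [2, 4, 5, 6, 7, 8, 9, 10, 13, 16, 18, 19].

Facet areas (half cross-product norm):
  f1: (p6, p4, p9) → 104.0044
  f2: (p5, p10, p4) → 85.1702
  f3: (p18, p6, p9) → 124.3615
  f4: (p8, p6, p4) → 25.3148
  f5: (p8, p10, p4) → 90.5919
  f6: (p8, p18, p6) → 32.0319
  f7: (p8, p18, p10) → 77.3061
  f8: (p2, p4, p9) → 56.4658
  f9: (p2, p5, p4) → 68.6551
  f10: (p7, p5, p10) → 34.1074
  f11: (p13, p2, p5) → 26.4789
  f12: (p13, p7, p5) → 118.0545
  f13: (p13, p2, p9) → 13.4329
  f14: (p19, p18, p10) → 24.6860
  f15: (p19, p7, p10) → 21.3434
  f16: (p16, p13, p7) → 21.5139
  f17: (p16, p19, p7) → 58.2283
  f18: (p16, p13, p9) → 13.8973
  f19: (p16, p18, p9) → 71.3464
  f20: (p16, p19, p18) → 46.0511
Σ area = 1113.042

Check V−E+F: 12 − 30 + 20 = 2.

facets=20 area=1113.042


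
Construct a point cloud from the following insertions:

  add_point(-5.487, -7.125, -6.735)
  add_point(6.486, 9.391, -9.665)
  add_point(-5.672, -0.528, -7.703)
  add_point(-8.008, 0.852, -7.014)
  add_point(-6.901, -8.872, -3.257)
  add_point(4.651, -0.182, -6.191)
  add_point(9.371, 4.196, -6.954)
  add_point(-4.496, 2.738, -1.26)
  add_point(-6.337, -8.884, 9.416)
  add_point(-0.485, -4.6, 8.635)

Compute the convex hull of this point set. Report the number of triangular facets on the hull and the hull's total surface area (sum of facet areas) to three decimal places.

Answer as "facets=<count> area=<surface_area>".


10 of the 10 inputs are extreme points: [0, 1, 2, 3, 4, 5, 6, 7, 8, 9].

Per-facet area ½‖(b−a)×(c−a)‖:
  f1: (p0, p1, p6) → 60.4439
  f2: (p7, p8, p3) → 53.0975
  f3: (p7, p1, p3) → 53.6944
  f4: (p5, p0, p6) → 8.6601
  f5: (p2, p1, p3) → 20.6237
  f6: (p2, p0, p3) → 8.2155
  f7: (p2, p0, p1) → 41.5004
  f8: (p9, p7, p8) → 46.5955
  f9: (p9, p7, p1) → 89.1575
  f10: (p9, p1, p6) → 59.7267
  f11: (p9, p5, p6) → 45.1481
  f12: (p4, p5, p0) → 22.3065
  f13: (p4, p8, p3) → 61.9412
  f14: (p4, p0, p3) → 16.3772
  f15: (p4, p9, p8) → 46.1473
  f16: (p4, p9, p5) → 97.2971
Σ area = 730.933

Euler: V−E+F = 10−24+16 = 2.

facets=16 area=730.933


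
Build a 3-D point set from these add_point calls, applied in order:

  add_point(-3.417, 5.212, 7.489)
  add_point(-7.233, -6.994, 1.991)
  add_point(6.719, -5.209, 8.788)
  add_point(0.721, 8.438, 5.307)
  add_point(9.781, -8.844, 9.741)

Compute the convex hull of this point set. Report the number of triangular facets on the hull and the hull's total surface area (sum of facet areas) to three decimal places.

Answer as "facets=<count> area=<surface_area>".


facets=4 area=364.173

4 of the 5 inputs are extreme points: [0, 1, 3, 4].

Facet areas (half cross-product norm):
  f1: (p3, p4, p1) → 152.2476
  f2: (p0, p4, p1) → 123.6713
  f3: (p0, p3, p1) → 33.1421
  f4: (p0, p3, p4) → 55.1120
Σ area = 364.173

Euler characteristic 4−6+4 = 2 ✓


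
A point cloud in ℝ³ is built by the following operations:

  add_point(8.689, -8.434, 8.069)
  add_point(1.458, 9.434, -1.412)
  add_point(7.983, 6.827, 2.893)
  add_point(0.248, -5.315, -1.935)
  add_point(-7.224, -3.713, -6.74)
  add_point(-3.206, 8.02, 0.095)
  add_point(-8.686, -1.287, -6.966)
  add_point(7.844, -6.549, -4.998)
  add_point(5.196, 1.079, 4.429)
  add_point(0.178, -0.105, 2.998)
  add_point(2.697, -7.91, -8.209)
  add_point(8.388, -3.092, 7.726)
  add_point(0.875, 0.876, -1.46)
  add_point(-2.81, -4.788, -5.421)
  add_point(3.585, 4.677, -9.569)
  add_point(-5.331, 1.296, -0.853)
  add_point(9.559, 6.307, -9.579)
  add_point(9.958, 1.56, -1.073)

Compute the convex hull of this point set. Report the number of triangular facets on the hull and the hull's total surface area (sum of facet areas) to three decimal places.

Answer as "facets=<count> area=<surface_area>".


facets=24 area=949.955

Points on the hull: [0, 1, 2, 4, 5, 6, 7, 9, 10, 11, 14, 15, 16, 17] (14 of 18).

Area of each hull facet:
  f1: (p2, p5, p1) → 18.4167
  f2: (p4, p10, p6) → 9.5026
  f3: (p4, p10, p0) → 92.4284
  f4: (p7, p0, p17) → 58.2205
  f5: (p7, p10, p0) → 34.8271
  f6: (p14, p10, p6) → 75.9324
  f7: (p14, p5, p6) → 72.8519
  f8: (p14, p5, p1) → 23.4430
  f9: (p15, p5, p6) → 21.6901
  f10: (p15, p4, p6) → 10.5649
  f11: (p15, p4, p0) → 75.1090
  f12: (p11, p2, p5) → 62.2431
  f13: (p11, p0, p17) → 23.2803
  f14: (p11, p2, p17) → 34.0124
  f15: (p16, p7, p10) → 42.3635
  f16: (p16, p14, p10) → 37.1110
  f17: (p16, p7, p17) → 45.0572
  f18: (p16, p2, p17) → 33.3140
  f19: (p16, p2, p1) → 47.3848
  f20: (p16, p14, p1) → 29.8633
  f21: (p9, p15, p5) → 24.2456
  f22: (p9, p11, p5) → 32.2080
  f23: (p9, p15, p0) → 21.2148
  f24: (p9, p11, p0) → 24.6709
Σ area = 949.955

Check V−E+F: 14 − 36 + 24 = 2.


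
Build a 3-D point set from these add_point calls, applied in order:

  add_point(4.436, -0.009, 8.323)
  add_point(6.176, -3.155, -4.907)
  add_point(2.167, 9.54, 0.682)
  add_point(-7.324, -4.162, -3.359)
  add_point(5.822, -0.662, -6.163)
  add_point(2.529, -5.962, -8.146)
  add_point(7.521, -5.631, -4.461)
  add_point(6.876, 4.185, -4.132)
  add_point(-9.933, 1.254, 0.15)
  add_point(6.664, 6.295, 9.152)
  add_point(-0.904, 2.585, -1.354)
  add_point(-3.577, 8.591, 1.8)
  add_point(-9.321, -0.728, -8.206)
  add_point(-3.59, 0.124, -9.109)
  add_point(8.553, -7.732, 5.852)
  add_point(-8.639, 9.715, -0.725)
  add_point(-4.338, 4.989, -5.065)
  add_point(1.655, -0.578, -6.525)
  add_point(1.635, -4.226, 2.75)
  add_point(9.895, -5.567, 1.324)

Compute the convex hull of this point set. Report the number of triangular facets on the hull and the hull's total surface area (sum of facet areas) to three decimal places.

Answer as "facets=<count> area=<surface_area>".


facets=26 area=1000.043

Points on the hull: [0, 2, 3, 4, 5, 6, 7, 8, 9, 12, 13, 14, 15, 16, 19] (15 of 20).

Per-facet area ½‖(b−a)×(c−a)‖:
  f1: (p15, p9, p8) → 79.2273
  f2: (p14, p9, p19) → 37.1979
  f3: (p0, p9, p8) → 53.6798
  f4: (p0, p14, p8) → 71.3405
  f5: (p0, p14, p9) → 22.5085
  f6: (p5, p4, p13) → 27.9666
  f7: (p7, p4, p13) → 25.8158
  f8: (p7, p9, p19) → 73.5158
  f9: (p6, p14, p19) → 11.5377
  f10: (p6, p5, p14) → 25.0753
  f11: (p6, p5, p4) → 15.8489
  f12: (p6, p7, p19) → 30.7715
  f13: (p6, p7, p4) → 11.4090
  f14: (p3, p14, p8) → 63.5093
  f15: (p3, p5, p14) → 85.1260
  f16: (p16, p15, p13) → 11.2531
  f17: (p16, p7, p13) → 35.6797
  f18: (p2, p15, p9) → 45.9442
  f19: (p2, p16, p15) → 36.7093
  f20: (p2, p16, p7) → 40.7809
  f21: (p2, p7, p9) → 43.5379
  f22: (p12, p5, p13) → 20.9238
  f23: (p12, p3, p5) → 34.7596
  f24: (p12, p3, p8) → 21.5446
  f25: (p12, p15, p8) → 36.7842
  f26: (p12, p15, p13) → 37.5958
Σ area = 1000.043

Check V−E+F: 15 − 39 + 26 = 2.


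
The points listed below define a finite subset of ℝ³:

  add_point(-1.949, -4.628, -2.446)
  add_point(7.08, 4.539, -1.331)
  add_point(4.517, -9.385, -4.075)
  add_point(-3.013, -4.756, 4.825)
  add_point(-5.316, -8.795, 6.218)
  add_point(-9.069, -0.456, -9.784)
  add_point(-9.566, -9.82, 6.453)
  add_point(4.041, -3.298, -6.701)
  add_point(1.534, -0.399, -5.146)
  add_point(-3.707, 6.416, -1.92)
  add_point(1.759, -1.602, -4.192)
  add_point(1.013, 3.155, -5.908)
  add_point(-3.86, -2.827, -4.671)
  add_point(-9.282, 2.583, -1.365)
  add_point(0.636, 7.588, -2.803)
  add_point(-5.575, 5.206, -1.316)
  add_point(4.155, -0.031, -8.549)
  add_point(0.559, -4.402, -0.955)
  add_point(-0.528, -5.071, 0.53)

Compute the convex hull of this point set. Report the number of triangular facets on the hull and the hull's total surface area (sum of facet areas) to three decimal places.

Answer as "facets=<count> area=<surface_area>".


11 of the 19 inputs are extreme points: [1, 2, 3, 4, 5, 6, 9, 13, 14, 15, 16].

Triangle areas on the boundary:
  f1: (p2, p5, p6) → 137.5065
  f2: (p3, p14, p1) → 52.9626
  f3: (p13, p5, p6) → 64.1149
  f4: (p16, p2, p1) → 46.6077
  f5: (p16, p2, p5) → 68.8618
  f6: (p16, p14, p1) → 31.9343
  f7: (p16, p14, p5) → 65.1086
  f8: (p4, p2, p1) → 102.5776
  f9: (p4, p3, p1) → 11.3665
  f10: (p4, p2, p6) → 22.3018
  f11: (p4, p3, p6) → 7.8797
  f12: (p15, p3, p6) → 45.6009
  f13: (p15, p13, p6) → 28.8642
  f14: (p9, p3, p14) → 28.8618
  f15: (p9, p15, p3) → 12.6765
  f16: (p9, p14, p5) → 23.9844
  f17: (p9, p13, p5) → 30.2503
  f18: (p9, p15, p13) → 1.4409
Σ area = 782.901

Euler characteristic 11−27+18 = 2 ✓

facets=18 area=782.901


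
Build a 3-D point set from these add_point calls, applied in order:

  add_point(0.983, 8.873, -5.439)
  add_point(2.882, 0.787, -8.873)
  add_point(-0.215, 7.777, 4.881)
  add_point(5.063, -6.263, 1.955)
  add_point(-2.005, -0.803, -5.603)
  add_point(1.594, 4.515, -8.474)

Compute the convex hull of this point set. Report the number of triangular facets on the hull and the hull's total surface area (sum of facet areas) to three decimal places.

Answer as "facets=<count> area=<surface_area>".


6 of the 6 inputs are extreme points: [0, 1, 2, 3, 4, 5].

Area of each hull facet:
  f1: (p2, p3, p4) → 76.7032
  f2: (p2, p0, p4) → 52.5343
  f3: (p2, p0, p3) → 79.1230
  f4: (p1, p3, p4) → 35.6296
  f5: (p1, p0, p3) → 57.6549
  f6: (p5, p0, p4) → 17.7728
  f7: (p5, p1, p4) → 12.0451
  f8: (p5, p1, p0) → 5.3910
Σ area = 336.854

Check V−E+F: 6 − 12 + 8 = 2.

facets=8 area=336.854


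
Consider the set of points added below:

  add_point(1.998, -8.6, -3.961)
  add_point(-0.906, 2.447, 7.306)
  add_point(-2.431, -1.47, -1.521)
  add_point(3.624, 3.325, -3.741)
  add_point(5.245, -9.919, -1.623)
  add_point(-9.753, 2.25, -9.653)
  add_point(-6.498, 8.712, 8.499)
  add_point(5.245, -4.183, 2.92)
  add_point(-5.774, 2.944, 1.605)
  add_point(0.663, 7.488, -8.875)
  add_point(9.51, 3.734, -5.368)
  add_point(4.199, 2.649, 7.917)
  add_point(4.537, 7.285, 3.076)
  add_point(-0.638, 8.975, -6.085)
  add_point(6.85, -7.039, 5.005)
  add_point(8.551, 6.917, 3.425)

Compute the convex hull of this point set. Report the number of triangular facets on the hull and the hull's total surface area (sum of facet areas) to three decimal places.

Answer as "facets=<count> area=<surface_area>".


facets=20 area=1009.955

Points on the hull: [0, 1, 4, 5, 6, 8, 9, 10, 11, 13, 14, 15] (12 of 16).

Triangle areas on the boundary:
  f1: (p0, p4, p10) → 30.4691
  f2: (p13, p6, p5) → 93.3290
  f3: (p14, p0, p4) → 13.1029
  f4: (p14, p4, p10) → 53.6772
  f5: (p8, p6, p5) → 36.8591
  f6: (p8, p0, p5) → 87.4035
  f7: (p8, p14, p6) → 70.9419
  f8: (p8, p14, p0) → 75.7997
  f9: (p9, p13, p5) → 19.8929
  f10: (p9, p0, p5) → 92.8051
  f11: (p9, p0, p10) → 73.8297
  f12: (p15, p13, p6) → 96.1355
  f13: (p15, p11, p6) → 45.1249
  f14: (p15, p9, p10) → 47.8028
  f15: (p15, p9, p13) → 22.1404
  f16: (p15, p14, p10) → 64.9089
  f17: (p15, p14, p11) → 38.6988
  f18: (p1, p11, p6) → 17.3182
  f19: (p1, p14, p6) → 3.2599
  f20: (p1, p14, p11) → 26.4550
Σ area = 1009.955

Check V−E+F: 12 − 30 + 20 = 2.


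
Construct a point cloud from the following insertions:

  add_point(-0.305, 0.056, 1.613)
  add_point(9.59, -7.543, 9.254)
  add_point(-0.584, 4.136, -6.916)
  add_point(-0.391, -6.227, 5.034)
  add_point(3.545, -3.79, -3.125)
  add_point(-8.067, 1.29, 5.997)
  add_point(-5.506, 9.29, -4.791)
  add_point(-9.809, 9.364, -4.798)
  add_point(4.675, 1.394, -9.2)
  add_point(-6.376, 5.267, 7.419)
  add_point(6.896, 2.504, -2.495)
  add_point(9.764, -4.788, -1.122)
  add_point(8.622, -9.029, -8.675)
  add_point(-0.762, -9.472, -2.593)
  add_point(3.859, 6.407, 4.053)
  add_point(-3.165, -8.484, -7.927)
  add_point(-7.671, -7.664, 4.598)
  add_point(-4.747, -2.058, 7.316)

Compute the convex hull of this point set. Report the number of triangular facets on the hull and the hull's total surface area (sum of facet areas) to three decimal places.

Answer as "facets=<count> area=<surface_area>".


facets=24 area=1237.346

Hull vertices (14/18): indices [1, 5, 6, 7, 8, 9, 10, 11, 12, 13, 14, 15, 16, 17].

Per-facet area ½‖(b−a)×(c−a)‖:
  f1: (p16, p1, p13) → 79.8608
  f2: (p12, p1, p11) → 33.0901
  f3: (p12, p1, p13) → 87.7402
  f4: (p15, p12, p13) → 32.7957
  f5: (p15, p16, p7) → 121.6868
  f6: (p15, p16, p13) → 28.3593
  f7: (p6, p14, p7) → 19.8799
  f8: (p8, p6, p7) → 19.1479
  f9: (p8, p15, p7) → 106.5228
  f10: (p8, p15, p12) → 60.6600
  f11: (p9, p14, p1) → 85.4937
  f12: (p9, p14, p7) → 72.0425
  f13: (p10, p1, p11) → 39.2127
  f14: (p10, p14, p1) → 62.6649
  f15: (p10, p12, p11) → 33.6614
  f16: (p10, p8, p12) → 39.8868
  f17: (p10, p6, p14) → 53.3846
  f18: (p10, p8, p6) → 48.0444
  f19: (p17, p16, p1) → 52.6031
  f20: (p17, p9, p1) → 48.6605
  f21: (p5, p16, p7) → 54.4355
  f22: (p5, p9, p7) → 30.1383
  f23: (p5, p17, p16) → 16.6238
  f24: (p5, p17, p9) → 10.7497
Σ area = 1237.346

Check V−E+F: 14 − 36 + 24 = 2.


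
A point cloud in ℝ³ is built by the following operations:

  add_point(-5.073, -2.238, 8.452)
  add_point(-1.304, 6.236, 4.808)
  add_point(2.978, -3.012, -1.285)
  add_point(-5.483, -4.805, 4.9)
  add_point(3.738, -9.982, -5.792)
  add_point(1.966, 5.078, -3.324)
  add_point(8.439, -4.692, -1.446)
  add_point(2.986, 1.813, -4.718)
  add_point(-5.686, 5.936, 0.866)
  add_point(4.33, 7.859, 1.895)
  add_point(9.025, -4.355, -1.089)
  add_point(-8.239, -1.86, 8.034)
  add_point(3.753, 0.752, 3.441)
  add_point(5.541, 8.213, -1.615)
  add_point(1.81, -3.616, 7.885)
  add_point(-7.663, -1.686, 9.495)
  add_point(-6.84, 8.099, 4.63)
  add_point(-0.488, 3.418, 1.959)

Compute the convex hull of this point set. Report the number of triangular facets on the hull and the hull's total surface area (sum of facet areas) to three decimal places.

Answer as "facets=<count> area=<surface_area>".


facets=22 area=724.441

Hull vertices (13/18): indices [1, 3, 4, 5, 7, 8, 9, 10, 11, 13, 14, 15, 16].

Triangle areas on the boundary:
  f1: (p14, p4, p10) → 51.9954
  f2: (p16, p8, p11) → 23.5795
  f3: (p16, p8, p13) → 24.8519
  f4: (p7, p8, p4) → 58.3915
  f5: (p7, p13, p10) → 34.8020
  f6: (p7, p4, p10) → 41.7209
  f7: (p9, p13, p10) → 24.3201
  f8: (p9, p14, p10) → 69.1490
  f9: (p9, p16, p13) → 18.0950
  f10: (p3, p14, p4) → 58.1198
  f11: (p3, p8, p11) → 27.6293
  f12: (p3, p8, p4) → 85.9855
  f13: (p5, p8, p13) → 20.3432
  f14: (p5, p7, p13) → 8.1828
  f15: (p5, p7, p8) → 13.9459
  f16: (p1, p9, p14) → 35.0955
  f17: (p1, p9, p16) → 13.2223
  f18: (p15, p3, p11) → 3.6353
  f19: (p15, p3, p14) → 23.7610
  f20: (p15, p16, p11) → 8.2991
  f21: (p15, p1, p14) → 48.1319
  f22: (p15, p1, p16) → 31.1838
Σ area = 724.441

Check V−E+F: 13 − 33 + 22 = 2.


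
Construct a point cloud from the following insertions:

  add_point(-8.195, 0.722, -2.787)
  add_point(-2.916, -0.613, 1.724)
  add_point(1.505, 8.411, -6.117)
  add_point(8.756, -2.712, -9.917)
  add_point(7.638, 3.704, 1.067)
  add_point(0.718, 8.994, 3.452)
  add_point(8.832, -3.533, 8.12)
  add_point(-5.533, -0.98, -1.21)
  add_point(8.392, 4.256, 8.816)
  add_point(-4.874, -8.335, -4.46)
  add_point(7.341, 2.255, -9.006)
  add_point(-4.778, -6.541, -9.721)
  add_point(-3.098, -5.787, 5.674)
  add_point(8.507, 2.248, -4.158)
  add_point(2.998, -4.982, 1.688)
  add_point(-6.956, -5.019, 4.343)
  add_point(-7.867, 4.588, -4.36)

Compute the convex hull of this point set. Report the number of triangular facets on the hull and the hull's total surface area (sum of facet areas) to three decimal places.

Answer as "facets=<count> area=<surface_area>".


facets=22 area=1041.944

Points on the hull: [0, 2, 3, 5, 6, 8, 9, 10, 11, 12, 13, 15, 16] (13 of 17).

Facet areas (half cross-product norm):
  f1: (p9, p3, p6) → 132.4540
  f2: (p15, p9, p0) → 39.4573
  f3: (p11, p9, p0) → 26.9803
  f4: (p11, p9, p3) → 38.8286
  f5: (p8, p15, p5) → 83.7302
  f6: (p8, p2, p5) → 45.7700
  f7: (p16, p11, p0) → 20.7026
  f8: (p16, p11, p2) → 65.3719
  f9: (p16, p2, p5) → 48.1730
  f10: (p16, p15, p0) → 10.0799
  f11: (p16, p15, p5) → 78.9122
  f12: (p10, p11, p3) → 36.8847
  f13: (p10, p11, p2) → 66.7781
  f14: (p12, p8, p6) → 47.9937
  f15: (p12, p8, p15) → 25.1098
  f16: (p12, p9, p6) → 60.3272
  f17: (p12, p15, p9) → 19.9968
  f18: (p13, p8, p2) → 62.2692
  f19: (p13, p10, p2) → 22.0526
  f20: (p13, p10, p3) → 13.0033
  f21: (p13, p3, p6) → 47.1603
  f22: (p13, p8, p6) → 49.9079
Σ area = 1041.944

Euler: V−E+F = 13−33+22 = 2.


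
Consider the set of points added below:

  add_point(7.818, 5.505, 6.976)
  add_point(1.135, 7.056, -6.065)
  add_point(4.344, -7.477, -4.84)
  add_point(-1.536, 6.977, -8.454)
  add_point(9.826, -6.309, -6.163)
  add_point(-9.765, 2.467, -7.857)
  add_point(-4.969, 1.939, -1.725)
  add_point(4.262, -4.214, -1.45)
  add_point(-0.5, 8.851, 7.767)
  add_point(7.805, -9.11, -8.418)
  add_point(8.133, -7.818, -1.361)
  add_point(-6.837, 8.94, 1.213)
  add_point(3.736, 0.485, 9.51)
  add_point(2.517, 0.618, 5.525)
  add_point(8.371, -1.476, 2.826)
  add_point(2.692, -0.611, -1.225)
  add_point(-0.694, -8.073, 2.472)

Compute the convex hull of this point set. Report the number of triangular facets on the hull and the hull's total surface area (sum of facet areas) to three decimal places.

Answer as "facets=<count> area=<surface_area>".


facets=20 area=1010.291

Extreme-point indices: [0, 1, 3, 4, 5, 8, 9, 10, 11, 12, 14, 16] — 12 of 17 on the boundary.

Triangle areas on the boundary:
  f1: (p9, p3, p5) → 87.4309
  f2: (p9, p3, p4) → 36.0790
  f3: (p9, p16, p5) → 119.3566
  f4: (p8, p16, p12) → 53.1713
  f5: (p10, p16, p12) → 56.9905
  f6: (p10, p9, p4) → 10.8369
  f7: (p10, p9, p16) → 32.4510
  f8: (p11, p3, p5) → 48.5899
  f9: (p11, p16, p5) → 96.3376
  f10: (p11, p8, p16) → 78.9872
  f11: (p0, p8, p12) → 29.7673
  f12: (p1, p0, p8) → 61.3264
  f13: (p1, p11, p3) → 19.5483
  f14: (p1, p11, p8) → 49.9286
  f15: (p1, p3, p4) → 26.3857
  f16: (p1, p0, p4) → 110.8797
  f17: (p14, p10, p12) → 25.0042
  f18: (p14, p0, p12) → 25.9973
  f19: (p14, p10, p4) → 19.5427
  f20: (p14, p0, p4) → 21.6797
Σ area = 1010.291

Check V−E+F: 12 − 30 + 20 = 2.


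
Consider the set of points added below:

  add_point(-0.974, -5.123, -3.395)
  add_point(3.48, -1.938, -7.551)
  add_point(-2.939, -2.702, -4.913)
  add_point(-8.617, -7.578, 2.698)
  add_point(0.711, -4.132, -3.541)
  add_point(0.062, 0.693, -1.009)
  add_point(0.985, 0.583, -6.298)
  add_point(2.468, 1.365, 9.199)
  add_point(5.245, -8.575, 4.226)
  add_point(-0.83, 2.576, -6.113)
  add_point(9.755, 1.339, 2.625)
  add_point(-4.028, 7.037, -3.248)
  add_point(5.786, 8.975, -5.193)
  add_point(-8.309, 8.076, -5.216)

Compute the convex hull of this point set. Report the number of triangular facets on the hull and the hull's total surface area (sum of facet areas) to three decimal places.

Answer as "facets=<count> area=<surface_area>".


facets=14 area=848.654

9 of the 14 inputs are extreme points: [0, 1, 2, 3, 7, 8, 10, 12, 13].

Triangle areas on the boundary:
  f1: (p1, p12, p10) → 60.1299
  f2: (p7, p12, p10) → 55.9563
  f3: (p8, p1, p10) → 64.5036
  f4: (p8, p7, p3) → 77.4457
  f5: (p8, p7, p10) → 49.5292
  f6: (p13, p7, p3) → 129.4067
  f7: (p13, p7, p12) → 114.2667
  f8: (p13, p1, p12) → 77.6713
  f9: (p0, p8, p3) → 52.4001
  f10: (p0, p8, p1) → 35.0400
  f11: (p2, p13, p1) → 40.0805
  f12: (p2, p0, p1) → 11.6251
  f13: (p2, p13, p3) → 63.1239
  f14: (p2, p0, p3) → 17.4750
Σ area = 848.654

Euler: V−E+F = 9−21+14 = 2.


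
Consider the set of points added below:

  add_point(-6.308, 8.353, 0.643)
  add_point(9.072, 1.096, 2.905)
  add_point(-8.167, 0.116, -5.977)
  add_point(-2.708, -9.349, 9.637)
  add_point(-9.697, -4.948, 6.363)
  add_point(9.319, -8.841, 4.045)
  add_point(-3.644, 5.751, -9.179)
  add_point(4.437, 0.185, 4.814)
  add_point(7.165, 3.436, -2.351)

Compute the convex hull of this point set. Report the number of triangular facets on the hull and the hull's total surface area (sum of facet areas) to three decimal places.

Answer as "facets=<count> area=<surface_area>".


9 of the 9 inputs are extreme points: [0, 1, 2, 3, 4, 5, 6, 7, 8].

Triangle areas on the boundary:
  f1: (p8, p6, p5) → 77.5200
  f2: (p8, p6, p0) → 66.3082
  f3: (p2, p6, p5) → 87.1378
  f4: (p2, p0, p4) → 69.5955
  f5: (p2, p6, p0) → 38.9249
  f6: (p3, p0, p4) → 60.3804
  f7: (p3, p7, p0) → 90.1671
  f8: (p3, p2, p4) → 53.6778
  f9: (p3, p2, p5) → 125.7818
  f10: (p1, p8, p5) → 26.4320
  f11: (p1, p3, p5) → 66.2660
  f12: (p1, p3, p7) → 20.5331
  f13: (p1, p8, p0) → 43.0860
  f14: (p1, p7, p0) → 31.6107
Σ area = 857.421

Check V−E+F: 9 − 21 + 14 = 2.

facets=14 area=857.421


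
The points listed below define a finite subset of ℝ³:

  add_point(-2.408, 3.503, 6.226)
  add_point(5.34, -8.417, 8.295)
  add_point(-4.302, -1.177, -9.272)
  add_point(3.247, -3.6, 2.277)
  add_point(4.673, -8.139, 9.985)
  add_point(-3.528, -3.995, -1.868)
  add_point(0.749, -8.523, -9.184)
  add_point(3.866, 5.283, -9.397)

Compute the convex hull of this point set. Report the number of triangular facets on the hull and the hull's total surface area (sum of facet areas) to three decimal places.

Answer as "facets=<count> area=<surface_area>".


Extreme-point indices: [0, 1, 2, 4, 5, 6, 7] — 7 of 8 on the boundary.

Facet areas (half cross-product norm):
  f1: (p6, p7, p2) → 46.3210
  f2: (p6, p7, p1) → 127.7648
  f3: (p0, p7, p2) → 82.0074
  f4: (p5, p0, p2) → 39.4305
  f5: (p5, p6, p2) → 33.1583
  f6: (p4, p7, p1) → 16.3434
  f7: (p4, p0, p7) → 118.3638
  f8: (p4, p5, p0) → 74.4631
  f9: (p4, p6, p1) → 10.0093
  f10: (p4, p5, p6) → 70.1496
Σ area = 618.011

Check V−E+F: 7 − 15 + 10 = 2.

facets=10 area=618.011


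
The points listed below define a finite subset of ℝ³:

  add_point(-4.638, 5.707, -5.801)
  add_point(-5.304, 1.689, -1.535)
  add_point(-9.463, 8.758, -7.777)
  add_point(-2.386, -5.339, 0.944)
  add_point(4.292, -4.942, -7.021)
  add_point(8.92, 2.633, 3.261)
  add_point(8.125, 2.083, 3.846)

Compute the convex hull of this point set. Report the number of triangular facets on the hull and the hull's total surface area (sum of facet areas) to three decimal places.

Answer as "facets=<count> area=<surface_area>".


facets=8 area=434.945

Extreme-point indices: [1, 2, 3, 4, 5, 6] — 6 of 7 on the boundary.

Per-facet area ½‖(b−a)×(c−a)‖:
  f1: (p6, p5, p2) → 12.3691
  f2: (p4, p5, p2) → 130.9603
  f3: (p4, p3, p2) → 92.7036
  f4: (p4, p6, p5) → 7.6196
  f5: (p4, p6, p3) → 63.8791
  f6: (p1, p3, p2) → 14.4093
  f7: (p1, p6, p2) → 60.7060
  f8: (p1, p6, p3) → 52.2975
Σ area = 434.945

Euler: V−E+F = 6−12+8 = 2.


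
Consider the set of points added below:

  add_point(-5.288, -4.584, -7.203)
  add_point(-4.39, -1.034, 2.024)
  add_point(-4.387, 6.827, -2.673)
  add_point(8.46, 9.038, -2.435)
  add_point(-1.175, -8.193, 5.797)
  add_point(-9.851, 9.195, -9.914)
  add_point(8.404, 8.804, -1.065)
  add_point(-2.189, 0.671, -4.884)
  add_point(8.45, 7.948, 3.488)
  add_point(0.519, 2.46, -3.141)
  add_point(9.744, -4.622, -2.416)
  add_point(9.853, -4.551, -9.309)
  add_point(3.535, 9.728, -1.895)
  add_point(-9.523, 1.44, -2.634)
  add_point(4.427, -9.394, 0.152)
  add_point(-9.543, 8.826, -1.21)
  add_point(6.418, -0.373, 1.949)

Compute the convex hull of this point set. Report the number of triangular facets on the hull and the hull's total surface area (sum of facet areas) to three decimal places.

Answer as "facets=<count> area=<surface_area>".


facets=20 area=1103.966

Hull vertices (12/17): indices [0, 3, 4, 5, 6, 8, 10, 11, 12, 13, 14, 15].

Area of each hull facet:
  f1: (p15, p12, p5) → 57.2043
  f2: (p0, p11, p5) → 108.3876
  f3: (p3, p11, p5) → 150.7736
  f4: (p3, p12, p5) → 24.2443
  f5: (p8, p15, p4) → 159.9231
  f6: (p8, p15, p12) → 39.4416
  f7: (p14, p0, p11) → 75.5406
  f8: (p14, p0, p4) → 51.8479
  f9: (p13, p15, p5) → 32.4279
  f10: (p13, p0, p5) → 45.5094
  f11: (p13, p15, p4) → 49.2384
  f12: (p13, p0, p4) → 60.2720
  f13: (p6, p3, p12) → 3.4527
  f14: (p6, p8, p12) → 11.3908
  f15: (p6, p8, p3) → 0.1704
  f16: (p10, p3, p11) → 47.2927
  f17: (p10, p8, p3) → 40.6294
  f18: (p10, p14, p11) → 24.4582
  f19: (p10, p8, p4) → 98.0842
  f20: (p10, p14, p4) → 23.6770
Σ area = 1103.966

Euler: V−E+F = 12−30+20 = 2.
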